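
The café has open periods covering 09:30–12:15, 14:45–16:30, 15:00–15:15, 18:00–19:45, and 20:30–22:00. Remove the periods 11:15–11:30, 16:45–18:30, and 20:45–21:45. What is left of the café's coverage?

Merge the first list: 09:30-12:15, 14:45-16:30, 18:00-19:45, 20:30-22:00.
09:30-12:15 minus B → 09:30-11:15, 11:30-12:15.
14:45-16:30: no B overlap → unchanged.
18:00-19:45 minus B → 18:30-19:45.
20:30-22:00 minus B → 20:30-20:45, 21:45-22:00.

09:30-11:15, 11:30-12:15, 14:45-16:30, 18:30-19:45, 20:30-20:45, 21:45-22:00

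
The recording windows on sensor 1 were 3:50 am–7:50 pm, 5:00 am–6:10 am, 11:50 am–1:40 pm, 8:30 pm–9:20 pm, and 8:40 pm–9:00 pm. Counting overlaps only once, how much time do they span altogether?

Merged: 3:50 am–7:50 pm, 8:30 pm–9:20 pm.
Lengths: 16 h + 50 min = 16 h 50 min.

16 h 50 min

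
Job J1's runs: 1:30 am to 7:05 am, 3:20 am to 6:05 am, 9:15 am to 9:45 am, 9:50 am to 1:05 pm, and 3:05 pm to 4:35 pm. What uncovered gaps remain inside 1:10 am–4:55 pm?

The merged coverage is 1:30 am–7:05 am, 9:15 am–9:45 am, 9:50 am–1:05 pm, 3:05 pm–4:35 pm.
Gaps within 1:10 am–4:55 pm: 1:10 am–1:30 am, 7:05 am–9:15 am, 9:45 am–9:50 am, 1:05 pm–3:05 pm, 4:35 pm–4:55 pm.

1:10 am–1:30 am, 7:05 am–9:15 am, 9:45 am–9:50 am, 1:05 pm–3:05 pm, 4:35 pm–4:55 pm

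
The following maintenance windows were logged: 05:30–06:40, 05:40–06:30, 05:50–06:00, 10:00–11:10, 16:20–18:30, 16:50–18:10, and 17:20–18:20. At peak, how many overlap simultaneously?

3

Sweep endpoints in order; track running count of active intervals.
Peak of 3 reached at 05:50.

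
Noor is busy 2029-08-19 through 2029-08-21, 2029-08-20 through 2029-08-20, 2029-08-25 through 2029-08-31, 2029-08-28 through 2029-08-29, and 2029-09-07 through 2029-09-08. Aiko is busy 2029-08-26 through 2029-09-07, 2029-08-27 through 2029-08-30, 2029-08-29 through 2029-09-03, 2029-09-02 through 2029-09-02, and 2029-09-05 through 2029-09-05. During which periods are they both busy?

Merge the first list: 2029-08-19 through 2029-08-21, 2029-08-25 through 2029-08-31, 2029-09-07 through 2029-09-08.
Merge the second list: 2029-08-26 through 2029-09-07.
2029-08-19 through 2029-08-21: no overlap with the second set.
2029-08-25 through 2029-08-31 meets the second set on 2029-08-26 through 2029-08-31.
2029-09-07 through 2029-09-08 meets the second set on 2029-09-07 through 2029-09-07.

2029-08-26 through 2029-08-31, 2029-09-07 through 2029-09-07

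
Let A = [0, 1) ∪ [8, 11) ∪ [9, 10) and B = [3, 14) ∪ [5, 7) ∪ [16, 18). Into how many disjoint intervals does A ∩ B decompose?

1

First set merges to [0, 1), [8, 11).
Second set merges to [3, 14), [16, 18).
A ∩ B = [8, 11).
That is 1 disjoint piece.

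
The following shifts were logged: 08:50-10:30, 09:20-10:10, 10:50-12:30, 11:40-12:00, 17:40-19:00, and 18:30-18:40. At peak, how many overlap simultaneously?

Walk the sorted start/end points keeping a running depth.
The depth first hits 2 at 09:20.

2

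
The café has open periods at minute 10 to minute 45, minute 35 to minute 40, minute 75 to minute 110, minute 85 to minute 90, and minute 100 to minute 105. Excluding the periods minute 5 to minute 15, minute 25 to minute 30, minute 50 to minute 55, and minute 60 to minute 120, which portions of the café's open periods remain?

minute 15 to minute 25, minute 30 to minute 45

Merge the first list: minute 10 to minute 45, minute 75 to minute 110.
minute 10 to minute 45 with B removed leaves minute 15 to minute 25, minute 30 to minute 45.
minute 75 to minute 110 lies entirely inside B → drops out.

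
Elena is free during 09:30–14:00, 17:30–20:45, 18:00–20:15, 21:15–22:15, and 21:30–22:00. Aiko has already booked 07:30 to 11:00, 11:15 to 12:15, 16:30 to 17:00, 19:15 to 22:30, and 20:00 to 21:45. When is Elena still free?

First set merges to 09:30-14:00, 17:30-20:45, 21:15-22:15.
Second set merges to 07:30-11:00, 11:15-12:15, 16:30-17:00, 19:15-22:30.
09:30-14:00 \ B = 11:00-11:15, 12:15-14:00.
17:30-20:45 \ B = 17:30-19:15.
21:15-22:15: entirely removed.

11:00-11:15, 12:15-14:00, 17:30-19:15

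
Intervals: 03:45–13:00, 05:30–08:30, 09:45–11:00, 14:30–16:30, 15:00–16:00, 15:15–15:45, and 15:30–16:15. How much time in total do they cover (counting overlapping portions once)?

11 h 15 min

Merged: 03:45–13:00, 14:30–16:30.
Lengths: 9 h 15 min + 2 h = 11 h 15 min.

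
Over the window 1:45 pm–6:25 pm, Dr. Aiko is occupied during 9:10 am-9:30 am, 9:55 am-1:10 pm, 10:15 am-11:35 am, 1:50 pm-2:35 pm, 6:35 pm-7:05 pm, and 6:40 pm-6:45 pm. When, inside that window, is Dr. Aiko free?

1:45 pm–1:50 pm, 2:35 pm–6:25 pm

The merged coverage is 9:10 am–9:30 am, 9:55 am–1:10 pm, 1:50 pm–2:35 pm, 6:35 pm–7:05 pm.
Uncovered inside 1:45 pm–6:25 pm: 1:45 pm–1:50 pm, 2:35 pm–6:25 pm.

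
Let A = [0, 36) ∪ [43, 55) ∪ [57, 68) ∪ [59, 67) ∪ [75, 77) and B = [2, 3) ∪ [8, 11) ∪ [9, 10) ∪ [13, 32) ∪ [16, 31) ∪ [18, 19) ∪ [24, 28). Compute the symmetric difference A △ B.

[0, 2) ∪ [3, 8) ∪ [11, 13) ∪ [32, 36) ∪ [43, 55) ∪ [57, 68) ∪ [75, 77)

A, merged: [0, 36), [43, 55), [57, 68), [75, 77).
B, merged: [2, 3), [8, 11), [13, 32).
A but not B: [0, 2), [3, 8), [11, 13), [32, 36), [43, 55), [57, 68), [75, 77).
B but not A: none.
Combining gives A △ B.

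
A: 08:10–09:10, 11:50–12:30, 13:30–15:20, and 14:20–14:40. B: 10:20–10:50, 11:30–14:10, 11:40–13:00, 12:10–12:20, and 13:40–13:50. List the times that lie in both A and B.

11:50–12:30, 13:30–14:10

First set merges to 08:10–09:10, 11:50–12:30, 13:30–15:20.
Second set merges to 10:20–10:50, 11:30–14:10.
08:10–09:10 meets no B interval.
11:50–12:30 ∩ B → 11:50–12:30.
13:30–15:20 ∩ B → 13:30–14:10.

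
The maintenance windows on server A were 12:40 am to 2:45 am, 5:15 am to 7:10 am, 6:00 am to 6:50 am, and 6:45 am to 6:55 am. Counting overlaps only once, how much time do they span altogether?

Merged: 12:40 am–2:45 am, 5:15 am–7:10 am.
Lengths: 2 h 5 min + 1 h 55 min = 4 h.

4 h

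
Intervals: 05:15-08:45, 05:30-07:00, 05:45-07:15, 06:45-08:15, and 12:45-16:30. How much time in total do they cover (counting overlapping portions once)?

7 h 15 min

Merged: 05:15–08:45, 12:45–16:30.
Lengths: 3 h 30 min + 3 h 45 min = 7 h 15 min.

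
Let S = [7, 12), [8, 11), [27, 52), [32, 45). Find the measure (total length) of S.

30

Merged: [7, 12), [27, 52).
Lengths: 5 + 25 = 30.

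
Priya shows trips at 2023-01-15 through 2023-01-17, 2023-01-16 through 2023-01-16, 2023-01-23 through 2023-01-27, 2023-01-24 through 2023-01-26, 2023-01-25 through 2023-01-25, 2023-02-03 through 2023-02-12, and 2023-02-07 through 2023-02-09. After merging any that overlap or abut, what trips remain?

2023-01-16 through 2023-01-16 overlaps/touches 2023-01-15 through 2023-01-17 → extend to 2023-01-15 through 2023-01-17.
2023-01-23 through 2023-01-27 is disjoint → start new block.
2023-01-24 through 2023-01-26 overlaps/touches 2023-01-23 through 2023-01-27 → extend to 2023-01-23 through 2023-01-27.
2023-01-25 through 2023-01-25 overlaps/touches 2023-01-23 through 2023-01-27 → extend to 2023-01-23 through 2023-01-27.
2023-02-03 through 2023-02-12 is disjoint → start new block.
2023-02-07 through 2023-02-09 overlaps/touches 2023-02-03 through 2023-02-12 → extend to 2023-02-03 through 2023-02-12.

2023-01-15 through 2023-01-17, 2023-01-23 through 2023-01-27, 2023-02-03 through 2023-02-12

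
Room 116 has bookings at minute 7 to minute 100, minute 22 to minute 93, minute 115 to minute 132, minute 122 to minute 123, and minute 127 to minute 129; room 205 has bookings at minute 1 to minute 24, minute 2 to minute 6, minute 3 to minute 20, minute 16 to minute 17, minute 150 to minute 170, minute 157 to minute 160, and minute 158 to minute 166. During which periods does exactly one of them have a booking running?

minute 1 to minute 7, minute 24 to minute 100, minute 115 to minute 132, minute 150 to minute 170

First set merges to minute 7 to minute 100, minute 115 to minute 132.
Second set merges to minute 1 to minute 24, minute 150 to minute 170.
Only in the first: minute 24 to minute 100, minute 115 to minute 132.
Only in the second: minute 1 to minute 7, minute 150 to minute 170.
Together these are the periods covered by exactly one.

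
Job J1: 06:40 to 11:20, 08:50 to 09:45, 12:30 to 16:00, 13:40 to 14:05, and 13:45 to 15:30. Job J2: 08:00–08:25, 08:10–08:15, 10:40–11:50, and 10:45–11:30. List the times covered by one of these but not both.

06:40–08:00, 08:25–10:40, 11:20–11:50, 12:30–16:00

Merge the first list: 06:40–11:20, 12:30–16:00.
Merge the second list: 08:00–08:25, 10:40–11:50.
A \ B = 06:40–08:00, 08:25–10:40, 12:30–16:00.
B \ A = 11:20–11:50.
Union of the two gives the symmetric difference.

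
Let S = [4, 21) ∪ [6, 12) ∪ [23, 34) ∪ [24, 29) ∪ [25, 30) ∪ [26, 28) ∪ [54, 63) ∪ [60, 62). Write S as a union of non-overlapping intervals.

[6, 12) overlaps/touches [4, 21) → extend to [4, 21).
[23, 34) is disjoint → start new block.
[24, 29) overlaps/touches [23, 34) → extend to [23, 34).
[25, 30) overlaps/touches [23, 34) → extend to [23, 34).
[26, 28) overlaps/touches [23, 34) → extend to [23, 34).
[54, 63) is disjoint → start new block.
[60, 62) overlaps/touches [54, 63) → extend to [54, 63).

[4, 21) ∪ [23, 34) ∪ [54, 63)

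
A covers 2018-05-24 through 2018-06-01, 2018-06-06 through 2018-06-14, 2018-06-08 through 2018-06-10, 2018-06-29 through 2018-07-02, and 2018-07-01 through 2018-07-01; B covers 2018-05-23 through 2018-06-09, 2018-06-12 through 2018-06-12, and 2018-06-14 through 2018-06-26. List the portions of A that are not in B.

2018-06-10 through 2018-06-11, 2018-06-13 through 2018-06-13, 2018-06-29 through 2018-07-02

A, merged: 2018-05-24 through 2018-06-01, 2018-06-06 through 2018-06-14, 2018-06-29 through 2018-07-02.
2018-05-24 through 2018-06-01 lies entirely inside B → drops out.
2018-06-06 through 2018-06-14 with B removed leaves 2018-06-10 through 2018-06-11, 2018-06-13 through 2018-06-13.
2018-06-29 through 2018-07-02 is untouched.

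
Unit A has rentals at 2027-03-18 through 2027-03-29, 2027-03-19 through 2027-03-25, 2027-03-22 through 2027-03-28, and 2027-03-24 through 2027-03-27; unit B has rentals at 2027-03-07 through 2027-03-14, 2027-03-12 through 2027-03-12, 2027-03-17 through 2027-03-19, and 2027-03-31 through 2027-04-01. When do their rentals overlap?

First set merges to 2027-03-18 through 2027-03-29.
Second set merges to 2027-03-07 through 2027-03-14, 2027-03-17 through 2027-03-19, 2027-03-31 through 2027-04-01.
2027-03-18 through 2027-03-29 ∩ B → 2027-03-18 through 2027-03-19.

2027-03-18 through 2027-03-19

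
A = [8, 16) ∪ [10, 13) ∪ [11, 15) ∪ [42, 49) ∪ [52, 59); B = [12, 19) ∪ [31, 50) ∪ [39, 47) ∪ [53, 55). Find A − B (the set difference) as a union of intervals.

A, merged: [8, 16), [42, 49), [52, 59).
B, merged: [12, 19), [31, 50), [53, 55).
[8, 16) minus B → [8, 12).
[42, 49): fully covered by B → removed.
[52, 59) minus B → [52, 53), [55, 59).

[8, 12) ∪ [52, 53) ∪ [55, 59)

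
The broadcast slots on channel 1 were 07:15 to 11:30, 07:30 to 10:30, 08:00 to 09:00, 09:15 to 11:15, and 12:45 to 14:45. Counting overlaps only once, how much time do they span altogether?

Merged: 07:15–11:30, 12:45–14:45.
Lengths: 4 h 15 min + 2 h = 6 h 15 min.

6 h 15 min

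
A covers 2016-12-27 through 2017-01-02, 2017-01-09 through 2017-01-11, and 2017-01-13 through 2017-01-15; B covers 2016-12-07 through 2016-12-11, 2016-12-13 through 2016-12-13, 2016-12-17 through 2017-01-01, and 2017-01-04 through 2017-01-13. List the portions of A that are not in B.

2016-12-27 through 2017-01-02 \ B = 2017-01-02 through 2017-01-02.
2017-01-09 through 2017-01-11: entirely removed.
2017-01-13 through 2017-01-15 \ B = 2017-01-14 through 2017-01-15.

2017-01-02 through 2017-01-02, 2017-01-14 through 2017-01-15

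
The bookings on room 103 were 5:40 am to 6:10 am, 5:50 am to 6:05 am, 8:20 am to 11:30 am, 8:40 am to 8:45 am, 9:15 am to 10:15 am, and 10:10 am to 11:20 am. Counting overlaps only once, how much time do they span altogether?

3 h 40 min

Merged: 5:40 am–6:10 am, 8:20 am–11:30 am.
Lengths: 30 min + 3 h 10 min = 3 h 40 min.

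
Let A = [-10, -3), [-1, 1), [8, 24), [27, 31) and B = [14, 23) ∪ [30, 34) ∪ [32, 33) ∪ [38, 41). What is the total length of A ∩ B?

Second set merges to [14, 23), [30, 34), [38, 41).
A ∩ B = [14, 23), [30, 31).
Total: 9 + 1 = 10.

10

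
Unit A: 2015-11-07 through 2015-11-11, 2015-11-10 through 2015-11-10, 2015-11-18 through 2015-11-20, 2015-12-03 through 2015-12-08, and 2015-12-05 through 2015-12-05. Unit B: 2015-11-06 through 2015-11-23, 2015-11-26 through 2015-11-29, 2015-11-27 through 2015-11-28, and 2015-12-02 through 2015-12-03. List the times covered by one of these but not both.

2015-11-06 through 2015-11-06, 2015-11-12 through 2015-11-17, 2015-11-21 through 2015-11-23, 2015-11-26 through 2015-11-29, 2015-12-02 through 2015-12-02, 2015-12-04 through 2015-12-08

A, merged: 2015-11-07 through 2015-11-11, 2015-11-18 through 2015-11-20, 2015-12-03 through 2015-12-08.
B, merged: 2015-11-06 through 2015-11-23, 2015-11-26 through 2015-11-29, 2015-12-02 through 2015-12-03.
A but not B: 2015-12-04 through 2015-12-08.
B but not A: 2015-11-06 through 2015-11-06, 2015-11-12 through 2015-11-17, 2015-11-21 through 2015-11-23, 2015-11-26 through 2015-11-29, 2015-12-02 through 2015-12-02.
Combining gives A △ B.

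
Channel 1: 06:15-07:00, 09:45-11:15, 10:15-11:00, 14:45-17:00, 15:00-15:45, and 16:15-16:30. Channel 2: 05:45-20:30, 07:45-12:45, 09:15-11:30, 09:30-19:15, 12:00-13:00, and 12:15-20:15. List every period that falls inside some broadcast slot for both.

Merge the first list: 06:15–07:00, 09:45–11:15, 14:45–17:00.
Merge the second list: 05:45–20:30.
06:15–07:00 meets the second set on 06:15–07:00.
09:45–11:15 meets the second set on 09:45–11:15.
14:45–17:00 meets the second set on 14:45–17:00.

06:15–07:00, 09:45–11:15, 14:45–17:00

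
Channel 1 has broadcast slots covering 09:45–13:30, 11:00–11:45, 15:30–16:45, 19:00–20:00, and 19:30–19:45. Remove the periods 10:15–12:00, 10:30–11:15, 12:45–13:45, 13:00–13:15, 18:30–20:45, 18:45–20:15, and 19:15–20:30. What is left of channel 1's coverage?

09:45–10:15, 12:00–12:45, 15:30–16:45

Merge the first list: 09:45–13:30, 15:30–16:45, 19:00–20:00.
Merge the second list: 10:15–12:00, 12:45–13:45, 18:30–20:45.
09:45–13:30 \ B = 09:45–10:15, 12:00–12:45.
15:30–16:45: nothing removed.
19:00–20:00: entirely removed.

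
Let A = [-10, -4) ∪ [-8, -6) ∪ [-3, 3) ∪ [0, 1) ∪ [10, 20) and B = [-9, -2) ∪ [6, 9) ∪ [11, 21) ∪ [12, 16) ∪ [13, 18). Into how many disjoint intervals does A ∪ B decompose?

3

First set merges to [-10, -4), [-3, 3), [10, 20).
Second set merges to [-9, -2), [6, 9), [11, 21).
A ∪ B = [-10, 3), [6, 9), [10, 21).
That is 3 disjoint pieces.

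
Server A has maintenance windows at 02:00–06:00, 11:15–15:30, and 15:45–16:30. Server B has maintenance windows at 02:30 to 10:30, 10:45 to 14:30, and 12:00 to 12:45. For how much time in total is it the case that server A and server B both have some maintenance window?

6 h 45 min

Merge the second list: 02:30–10:30, 10:45–14:30.
A ∩ B = 02:30–06:00, 11:15–14:30.
Total: 3 h 30 min + 3 h 15 min = 6 h 45 min.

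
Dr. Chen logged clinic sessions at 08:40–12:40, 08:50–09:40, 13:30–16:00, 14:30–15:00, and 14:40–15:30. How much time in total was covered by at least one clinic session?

Merged: 08:40–12:40, 13:30–16:00.
Lengths: 4 h + 2 h 30 min = 6 h 30 min.

6 h 30 min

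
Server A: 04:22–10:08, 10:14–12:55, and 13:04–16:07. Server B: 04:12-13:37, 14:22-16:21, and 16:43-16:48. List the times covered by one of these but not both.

04:12–04:22, 10:08–10:14, 12:55–13:04, 13:37–14:22, 16:07–16:21, 16:43–16:48

Only in the first: 13:37–14:22.
Only in the second: 04:12–04:22, 10:08–10:14, 12:55–13:04, 16:07–16:21, 16:43–16:48.
Together these are the periods covered by exactly one.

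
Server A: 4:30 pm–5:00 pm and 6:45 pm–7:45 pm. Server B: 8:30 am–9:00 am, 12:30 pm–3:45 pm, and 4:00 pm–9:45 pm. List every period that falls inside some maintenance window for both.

4:30 pm-5:00 pm, 6:45 pm-7:45 pm

4:30 pm-5:00 pm meets the second set on 4:30 pm-5:00 pm.
6:45 pm-7:45 pm meets the second set on 6:45 pm-7:45 pm.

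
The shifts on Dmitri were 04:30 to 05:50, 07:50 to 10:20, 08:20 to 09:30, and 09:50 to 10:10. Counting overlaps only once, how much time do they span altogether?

3 h 50 min

Merged: 04:30-05:50, 07:50-10:20.
Lengths: 1 h 20 min + 2 h 30 min = 3 h 50 min.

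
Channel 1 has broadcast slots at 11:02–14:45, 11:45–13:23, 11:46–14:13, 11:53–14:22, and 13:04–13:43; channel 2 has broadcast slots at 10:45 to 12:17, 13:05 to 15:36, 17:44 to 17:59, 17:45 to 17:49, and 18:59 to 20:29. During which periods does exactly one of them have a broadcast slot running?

Merge the first list: 11:02–14:45.
Merge the second list: 10:45–12:17, 13:05–15:36, 17:44–17:59, 18:59–20:29.
A but not B: 12:17–13:05.
B but not A: 10:45–11:02, 14:45–15:36, 17:44–17:59, 18:59–20:29.
Combining gives A △ B.

10:45–11:02, 12:17–13:05, 14:45–15:36, 17:44–17:59, 18:59–20:29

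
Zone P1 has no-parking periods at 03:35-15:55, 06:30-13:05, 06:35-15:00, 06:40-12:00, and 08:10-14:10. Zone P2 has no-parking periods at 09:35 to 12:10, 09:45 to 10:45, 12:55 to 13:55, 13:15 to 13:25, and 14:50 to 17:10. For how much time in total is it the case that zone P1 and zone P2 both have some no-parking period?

A, merged: 03:35–15:55.
B, merged: 09:35–12:10, 12:55–13:55, 14:50–17:10.
A ∩ B = 09:35–12:10, 12:55–13:55, 14:50–15:55.
Total: 2 h 35 min + 1 h + 1 h 5 min = 4 h 40 min.

4 h 40 min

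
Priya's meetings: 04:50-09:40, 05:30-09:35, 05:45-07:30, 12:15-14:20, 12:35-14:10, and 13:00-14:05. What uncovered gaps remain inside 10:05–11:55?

10:05-11:55

The merged coverage is 04:50-09:40, 12:15-14:20.
Gaps within 10:05-11:55: 10:05-11:55.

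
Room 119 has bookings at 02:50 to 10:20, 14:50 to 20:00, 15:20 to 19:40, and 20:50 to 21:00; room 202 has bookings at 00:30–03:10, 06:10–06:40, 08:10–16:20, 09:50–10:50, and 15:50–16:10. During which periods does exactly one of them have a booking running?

00:30-02:50, 03:10-06:10, 06:40-08:10, 10:20-14:50, 16:20-20:00, 20:50-21:00

First set merges to 02:50-10:20, 14:50-20:00, 20:50-21:00.
Second set merges to 00:30-03:10, 06:10-06:40, 08:10-16:20.
Only in the first: 03:10-06:10, 06:40-08:10, 16:20-20:00, 20:50-21:00.
Only in the second: 00:30-02:50, 10:20-14:50.
Together these are the periods covered by exactly one.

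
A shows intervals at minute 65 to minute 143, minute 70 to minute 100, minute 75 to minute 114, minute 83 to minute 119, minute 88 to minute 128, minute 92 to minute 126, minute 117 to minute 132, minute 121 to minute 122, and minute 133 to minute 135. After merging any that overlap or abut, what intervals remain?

minute 65 to minute 143

minute 70 to minute 100 overlaps/touches minute 65 to minute 143 → extend to minute 65 to minute 143.
minute 75 to minute 114 overlaps/touches minute 65 to minute 143 → extend to minute 65 to minute 143.
minute 83 to minute 119 overlaps/touches minute 65 to minute 143 → extend to minute 65 to minute 143.
minute 88 to minute 128 overlaps/touches minute 65 to minute 143 → extend to minute 65 to minute 143.
minute 92 to minute 126 overlaps/touches minute 65 to minute 143 → extend to minute 65 to minute 143.
minute 117 to minute 132 overlaps/touches minute 65 to minute 143 → extend to minute 65 to minute 143.
minute 121 to minute 122 overlaps/touches minute 65 to minute 143 → extend to minute 65 to minute 143.
minute 133 to minute 135 overlaps/touches minute 65 to minute 143 → extend to minute 65 to minute 143.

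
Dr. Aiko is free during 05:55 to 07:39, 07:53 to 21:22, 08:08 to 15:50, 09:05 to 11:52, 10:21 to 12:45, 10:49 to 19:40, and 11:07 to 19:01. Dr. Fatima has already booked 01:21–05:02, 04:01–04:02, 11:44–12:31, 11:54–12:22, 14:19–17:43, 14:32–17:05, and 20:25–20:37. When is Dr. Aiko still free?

05:55–07:39, 07:53–11:44, 12:31–14:19, 17:43–20:25, 20:37–21:22

Merge the first list: 05:55–07:39, 07:53–21:22.
Merge the second list: 01:21–05:02, 11:44–12:31, 14:19–17:43, 20:25–20:37.
05:55–07:39 is untouched.
07:53–21:22 with B removed leaves 07:53–11:44, 12:31–14:19, 17:43–20:25, 20:37–21:22.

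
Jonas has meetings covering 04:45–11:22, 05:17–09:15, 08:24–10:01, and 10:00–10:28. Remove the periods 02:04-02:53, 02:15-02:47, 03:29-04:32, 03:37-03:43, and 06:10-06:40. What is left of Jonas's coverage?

Merge the first list: 04:45–11:22.
Merge the second list: 02:04–02:53, 03:29–04:32, 06:10–06:40.
04:45–11:22 \ B = 04:45–06:10, 06:40–11:22.

04:45–06:10, 06:40–11:22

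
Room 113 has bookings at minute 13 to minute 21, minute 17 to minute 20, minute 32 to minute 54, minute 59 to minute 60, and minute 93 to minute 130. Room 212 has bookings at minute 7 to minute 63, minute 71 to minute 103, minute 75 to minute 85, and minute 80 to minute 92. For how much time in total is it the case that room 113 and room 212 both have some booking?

First set merges to minute 13 to minute 21, minute 32 to minute 54, minute 59 to minute 60, minute 93 to minute 130.
Second set merges to minute 7 to minute 63, minute 71 to minute 103.
A ∩ B = minute 13 to minute 21, minute 32 to minute 54, minute 59 to minute 60, minute 93 to minute 103.
Total: 8 minutes + 22 minutes + 1 minute + 10 minutes = 41 minutes.

41 minutes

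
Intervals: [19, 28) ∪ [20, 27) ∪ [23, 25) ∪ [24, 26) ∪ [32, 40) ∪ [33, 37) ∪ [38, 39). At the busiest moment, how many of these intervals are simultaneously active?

Walk the sorted start/end points keeping a running depth.
The depth first hits 4 at 24.

4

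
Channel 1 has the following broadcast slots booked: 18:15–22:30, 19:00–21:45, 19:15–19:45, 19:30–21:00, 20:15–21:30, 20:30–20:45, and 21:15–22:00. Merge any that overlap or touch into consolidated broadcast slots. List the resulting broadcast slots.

19:00–21:45 overlaps/touches 18:15–22:30 → extend to 18:15–22:30.
19:15–19:45 overlaps/touches 18:15–22:30 → extend to 18:15–22:30.
19:30–21:00 overlaps/touches 18:15–22:30 → extend to 18:15–22:30.
20:15–21:30 overlaps/touches 18:15–22:30 → extend to 18:15–22:30.
20:30–20:45 overlaps/touches 18:15–22:30 → extend to 18:15–22:30.
21:15–22:00 overlaps/touches 18:15–22:30 → extend to 18:15–22:30.

18:15–22:30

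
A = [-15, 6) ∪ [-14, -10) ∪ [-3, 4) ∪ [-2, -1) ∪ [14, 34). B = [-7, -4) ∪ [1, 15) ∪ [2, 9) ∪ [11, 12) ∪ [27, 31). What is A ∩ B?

[-7, -4) ∪ [1, 6) ∪ [14, 15) ∪ [27, 31)

Merge the first list: [-15, 6), [14, 34).
Merge the second list: [-7, -4), [1, 15), [27, 31).
[-15, 6) overlaps B on [-7, -4), [1, 6).
[14, 34) overlaps B on [14, 15), [27, 31).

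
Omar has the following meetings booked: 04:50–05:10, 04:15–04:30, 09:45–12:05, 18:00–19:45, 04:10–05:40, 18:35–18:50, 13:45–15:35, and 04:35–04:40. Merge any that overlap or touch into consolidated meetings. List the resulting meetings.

04:10–05:40, 09:45–12:05, 13:45–15:35, 18:00–19:45

Sort by start: 04:10–05:40, 04:15–04:30, 04:35–04:40, 04:50–05:10, 09:45–12:05, 13:45–15:35, 18:00–19:45, 18:35–18:50.
04:15–04:30 overlaps/touches 04:10–05:40 → extend to 04:10–05:40.
04:35–04:40 overlaps/touches 04:10–05:40 → extend to 04:10–05:40.
04:50–05:10 overlaps/touches 04:10–05:40 → extend to 04:10–05:40.
09:45–12:05 is disjoint → start new block.
13:45–15:35 is disjoint → start new block.
18:00–19:45 is disjoint → start new block.
18:35–18:50 overlaps/touches 18:00–19:45 → extend to 18:00–19:45.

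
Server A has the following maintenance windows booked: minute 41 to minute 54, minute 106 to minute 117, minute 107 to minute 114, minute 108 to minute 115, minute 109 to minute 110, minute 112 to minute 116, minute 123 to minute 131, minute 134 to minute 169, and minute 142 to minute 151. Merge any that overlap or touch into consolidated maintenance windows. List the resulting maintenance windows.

minute 106 to minute 117 is disjoint → start new block.
minute 107 to minute 114 overlaps/touches minute 106 to minute 117 → extend to minute 106 to minute 117.
minute 108 to minute 115 overlaps/touches minute 106 to minute 117 → extend to minute 106 to minute 117.
minute 109 to minute 110 overlaps/touches minute 106 to minute 117 → extend to minute 106 to minute 117.
minute 112 to minute 116 overlaps/touches minute 106 to minute 117 → extend to minute 106 to minute 117.
minute 123 to minute 131 is disjoint → start new block.
minute 134 to minute 169 is disjoint → start new block.
minute 142 to minute 151 overlaps/touches minute 134 to minute 169 → extend to minute 134 to minute 169.

minute 41 to minute 54, minute 106 to minute 117, minute 123 to minute 131, minute 134 to minute 169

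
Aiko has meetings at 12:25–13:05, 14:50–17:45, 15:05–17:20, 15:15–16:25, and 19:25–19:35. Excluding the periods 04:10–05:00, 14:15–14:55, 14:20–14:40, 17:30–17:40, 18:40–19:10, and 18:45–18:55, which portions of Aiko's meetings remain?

Merge the first list: 12:25-13:05, 14:50-17:45, 19:25-19:35.
Merge the second list: 04:10-05:00, 14:15-14:55, 17:30-17:40, 18:40-19:10.
12:25-13:05: no B overlap → unchanged.
14:50-17:45 minus B → 14:55-17:30, 17:40-17:45.
19:25-19:35: no B overlap → unchanged.

12:25-13:05, 14:55-17:30, 17:40-17:45, 19:25-19:35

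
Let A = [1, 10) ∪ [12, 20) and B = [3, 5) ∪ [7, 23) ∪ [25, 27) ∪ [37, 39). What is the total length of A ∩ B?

A ∩ B = [3, 5), [7, 10), [12, 20).
Total: 2 + 3 + 8 = 13.

13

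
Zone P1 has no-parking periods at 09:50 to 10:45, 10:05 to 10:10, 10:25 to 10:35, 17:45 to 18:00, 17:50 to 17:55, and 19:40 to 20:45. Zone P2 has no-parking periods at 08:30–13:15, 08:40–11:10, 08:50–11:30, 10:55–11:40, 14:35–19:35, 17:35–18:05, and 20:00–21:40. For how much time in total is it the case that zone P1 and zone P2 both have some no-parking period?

1 h 55 min

Merge the first list: 09:50–10:45, 17:45–18:00, 19:40–20:45.
Merge the second list: 08:30–13:15, 14:35–19:35, 20:00–21:40.
A ∩ B = 09:50–10:45, 17:45–18:00, 20:00–20:45.
Total: 55 min + 15 min + 45 min = 1 h 55 min.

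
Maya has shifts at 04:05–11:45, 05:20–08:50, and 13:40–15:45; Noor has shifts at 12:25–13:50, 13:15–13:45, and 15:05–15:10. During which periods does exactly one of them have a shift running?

04:05-11:45, 12:25-13:40, 13:50-15:05, 15:10-15:45

First set merges to 04:05-11:45, 13:40-15:45.
Second set merges to 12:25-13:50, 15:05-15:10.
Only in the first: 04:05-11:45, 13:50-15:05, 15:10-15:45.
Only in the second: 12:25-13:40.
Together these are the periods covered by exactly one.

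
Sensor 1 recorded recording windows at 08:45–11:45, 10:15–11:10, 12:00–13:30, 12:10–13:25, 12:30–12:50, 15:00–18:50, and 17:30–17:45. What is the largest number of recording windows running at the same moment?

Walk the sorted start/end points keeping a running depth.
The depth first hits 3 at 12:30.

3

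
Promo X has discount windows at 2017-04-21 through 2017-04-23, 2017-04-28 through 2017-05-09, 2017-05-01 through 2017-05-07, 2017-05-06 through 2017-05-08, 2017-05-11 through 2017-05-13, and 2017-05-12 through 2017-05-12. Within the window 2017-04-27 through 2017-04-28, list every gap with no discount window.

After merging, the occupied span is 2017-04-21 through 2017-04-23, 2017-04-28 through 2017-05-09, 2017-05-11 through 2017-05-13.
Complement within 2017-04-27 through 2017-04-28: 2017-04-27 through 2017-04-27.

2017-04-27 through 2017-04-27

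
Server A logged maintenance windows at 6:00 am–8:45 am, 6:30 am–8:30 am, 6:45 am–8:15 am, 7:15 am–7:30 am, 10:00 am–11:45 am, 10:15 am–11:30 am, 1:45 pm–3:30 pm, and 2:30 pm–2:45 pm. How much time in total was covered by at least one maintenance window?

Merged: 6:00 am–8:45 am, 10:00 am–11:45 am, 1:45 pm–3:30 pm.
Lengths: 2 h 45 min + 1 h 45 min + 1 h 45 min = 6 h 15 min.

6 h 15 min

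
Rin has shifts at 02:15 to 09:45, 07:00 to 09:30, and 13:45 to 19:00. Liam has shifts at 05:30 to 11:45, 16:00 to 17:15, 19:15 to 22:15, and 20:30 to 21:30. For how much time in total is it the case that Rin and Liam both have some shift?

5 h 30 min

Merge the first list: 02:15-09:45, 13:45-19:00.
Merge the second list: 05:30-11:45, 16:00-17:15, 19:15-22:15.
A ∩ B = 05:30-09:45, 16:00-17:15.
Total: 4 h 15 min + 1 h 15 min = 5 h 30 min.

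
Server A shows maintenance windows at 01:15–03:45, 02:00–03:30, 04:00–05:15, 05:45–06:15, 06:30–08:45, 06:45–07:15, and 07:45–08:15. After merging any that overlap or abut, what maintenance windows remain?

02:00-03:30 overlaps/touches 01:15-03:45 → extend to 01:15-03:45.
04:00-05:15 is disjoint → start new block.
05:45-06:15 is disjoint → start new block.
06:30-08:45 is disjoint → start new block.
06:45-07:15 overlaps/touches 06:30-08:45 → extend to 06:30-08:45.
07:45-08:15 overlaps/touches 06:30-08:45 → extend to 06:30-08:45.

01:15-03:45, 04:00-05:15, 05:45-06:15, 06:30-08:45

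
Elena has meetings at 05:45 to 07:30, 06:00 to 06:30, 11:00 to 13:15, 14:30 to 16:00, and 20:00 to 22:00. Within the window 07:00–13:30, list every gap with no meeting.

Covered (merged): 05:45–07:30, 11:00–13:15, 14:30–16:00, 20:00–22:00.
Gaps within 07:00–13:30: 07:30–11:00, 13:15–13:30.

07:30–11:00, 13:15–13:30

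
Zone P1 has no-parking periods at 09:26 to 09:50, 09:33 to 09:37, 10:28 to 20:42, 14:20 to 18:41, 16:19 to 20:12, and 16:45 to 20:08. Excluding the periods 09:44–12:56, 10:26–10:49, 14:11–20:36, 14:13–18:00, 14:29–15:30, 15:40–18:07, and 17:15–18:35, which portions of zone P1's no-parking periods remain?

09:26–09:44, 12:56–14:11, 20:36–20:42

A, merged: 09:26–09:50, 10:28–20:42.
B, merged: 09:44–12:56, 14:11–20:36.
09:26–09:50 minus B → 09:26–09:44.
10:28–20:42 minus B → 12:56–14:11, 20:36–20:42.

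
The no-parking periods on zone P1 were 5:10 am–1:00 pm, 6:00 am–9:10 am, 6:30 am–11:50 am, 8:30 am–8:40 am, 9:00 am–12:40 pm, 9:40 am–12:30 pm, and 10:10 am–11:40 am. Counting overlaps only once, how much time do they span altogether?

Merged: 5:10 am-1:00 pm.
Length: 7 h 50 min.

7 h 50 min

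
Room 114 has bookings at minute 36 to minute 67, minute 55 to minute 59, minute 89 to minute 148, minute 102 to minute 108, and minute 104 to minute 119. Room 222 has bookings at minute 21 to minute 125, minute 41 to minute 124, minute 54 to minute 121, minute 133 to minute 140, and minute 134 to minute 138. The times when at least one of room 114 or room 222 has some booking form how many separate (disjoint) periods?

1

Merge the first list: minute 36 to minute 67, minute 89 to minute 148.
Merge the second list: minute 21 to minute 125, minute 133 to minute 140.
A ∪ B = minute 21 to minute 148.
That is 1 disjoint piece.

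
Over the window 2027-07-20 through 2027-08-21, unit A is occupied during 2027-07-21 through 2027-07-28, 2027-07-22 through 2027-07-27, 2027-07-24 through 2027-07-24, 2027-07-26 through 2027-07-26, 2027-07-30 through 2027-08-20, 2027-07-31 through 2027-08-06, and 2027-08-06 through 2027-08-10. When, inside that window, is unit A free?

2027-07-20 through 2027-07-20, 2027-07-29 through 2027-07-29, 2027-08-21 through 2027-08-21

Covered (merged): 2027-07-21 through 2027-07-28, 2027-07-30 through 2027-08-20.
Gaps within 2027-07-20 through 2027-08-21: 2027-07-20 through 2027-07-20, 2027-07-29 through 2027-07-29, 2027-08-21 through 2027-08-21.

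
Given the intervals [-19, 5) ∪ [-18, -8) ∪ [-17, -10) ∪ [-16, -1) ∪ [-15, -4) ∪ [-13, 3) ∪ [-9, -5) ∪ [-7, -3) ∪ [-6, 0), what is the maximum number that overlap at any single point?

Walk the sorted start/end points keeping a running depth.
The depth first hits 7 at -6.

7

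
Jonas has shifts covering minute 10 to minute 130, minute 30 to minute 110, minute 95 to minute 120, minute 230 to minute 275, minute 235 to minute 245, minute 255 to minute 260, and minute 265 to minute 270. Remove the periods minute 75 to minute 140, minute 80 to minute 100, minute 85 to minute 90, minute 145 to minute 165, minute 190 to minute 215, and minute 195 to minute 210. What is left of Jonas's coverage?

minute 10 to minute 75, minute 230 to minute 275

Merge the first list: minute 10 to minute 130, minute 230 to minute 275.
Merge the second list: minute 75 to minute 140, minute 145 to minute 165, minute 190 to minute 215.
minute 10 to minute 130 minus B → minute 10 to minute 75.
minute 230 to minute 275: no B overlap → unchanged.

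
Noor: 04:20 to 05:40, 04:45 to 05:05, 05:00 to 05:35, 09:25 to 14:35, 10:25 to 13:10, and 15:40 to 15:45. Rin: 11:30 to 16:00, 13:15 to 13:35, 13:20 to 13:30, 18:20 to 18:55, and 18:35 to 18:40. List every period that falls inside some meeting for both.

11:30–14:35, 15:40–15:45

A, merged: 04:20–05:40, 09:25–14:35, 15:40–15:45.
B, merged: 11:30–16:00, 18:20–18:55.
04:20–05:40 meets no B interval.
09:25–14:35 ∩ B → 11:30–14:35.
15:40–15:45 ∩ B → 15:40–15:45.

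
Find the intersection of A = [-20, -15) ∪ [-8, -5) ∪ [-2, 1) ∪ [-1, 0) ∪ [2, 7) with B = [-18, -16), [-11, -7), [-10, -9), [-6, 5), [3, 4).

First set merges to [-20, -15), [-8, -5), [-2, 1), [2, 7).
Second set merges to [-18, -16), [-11, -7), [-6, 5).
[-20, -15) overlaps B on [-18, -16).
[-8, -5) overlaps B on [-8, -7), [-6, -5).
[-2, 1) overlaps B on [-2, 1).
[2, 7) overlaps B on [2, 5).

[-18, -16) ∪ [-8, -7) ∪ [-6, -5) ∪ [-2, 1) ∪ [2, 5)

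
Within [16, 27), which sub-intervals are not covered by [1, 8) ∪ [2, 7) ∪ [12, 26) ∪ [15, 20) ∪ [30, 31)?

[26, 27)

The merged coverage is [1, 8), [12, 26), [30, 31).
Complement within [16, 27): [26, 27).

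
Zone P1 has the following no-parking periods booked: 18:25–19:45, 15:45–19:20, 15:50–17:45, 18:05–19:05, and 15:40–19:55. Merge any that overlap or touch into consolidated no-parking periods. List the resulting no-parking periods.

Sort by start: 15:40–19:55, 15:45–19:20, 15:50–17:45, 18:05–19:05, 18:25–19:45.
15:45–19:20 overlaps/touches 15:40–19:55 → extend to 15:40–19:55.
15:50–17:45 overlaps/touches 15:40–19:55 → extend to 15:40–19:55.
18:05–19:05 overlaps/touches 15:40–19:55 → extend to 15:40–19:55.
18:25–19:45 overlaps/touches 15:40–19:55 → extend to 15:40–19:55.

15:40–19:55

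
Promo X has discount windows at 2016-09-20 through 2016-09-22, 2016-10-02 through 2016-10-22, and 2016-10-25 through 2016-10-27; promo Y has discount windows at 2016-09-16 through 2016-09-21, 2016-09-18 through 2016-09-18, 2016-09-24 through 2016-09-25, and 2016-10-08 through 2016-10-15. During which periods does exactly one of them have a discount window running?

2016-09-16 through 2016-09-19, 2016-09-22 through 2016-09-22, 2016-09-24 through 2016-09-25, 2016-10-02 through 2016-10-07, 2016-10-16 through 2016-10-22, 2016-10-25 through 2016-10-27

B, merged: 2016-09-16 through 2016-09-21, 2016-09-24 through 2016-09-25, 2016-10-08 through 2016-10-15.
A \ B = 2016-09-22 through 2016-09-22, 2016-10-02 through 2016-10-07, 2016-10-16 through 2016-10-22, 2016-10-25 through 2016-10-27.
B \ A = 2016-09-16 through 2016-09-19, 2016-09-24 through 2016-09-25.
Union of the two gives the symmetric difference.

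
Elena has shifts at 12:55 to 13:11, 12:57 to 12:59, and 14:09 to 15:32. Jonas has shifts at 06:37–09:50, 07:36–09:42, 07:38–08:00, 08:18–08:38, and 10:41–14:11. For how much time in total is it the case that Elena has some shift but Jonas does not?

Merge the first list: 12:55–13:11, 14:09–15:32.
Merge the second list: 06:37–09:50, 10:41–14:11.
A \ B = 14:11–15:32.
Total: 1 h 21 min.

1 h 21 min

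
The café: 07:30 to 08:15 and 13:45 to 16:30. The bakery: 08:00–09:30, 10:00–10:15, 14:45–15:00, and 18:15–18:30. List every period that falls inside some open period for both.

08:00–08:15, 14:45–15:00

07:30–08:15 meets the second set on 08:00–08:15.
13:45–16:30 meets the second set on 14:45–15:00.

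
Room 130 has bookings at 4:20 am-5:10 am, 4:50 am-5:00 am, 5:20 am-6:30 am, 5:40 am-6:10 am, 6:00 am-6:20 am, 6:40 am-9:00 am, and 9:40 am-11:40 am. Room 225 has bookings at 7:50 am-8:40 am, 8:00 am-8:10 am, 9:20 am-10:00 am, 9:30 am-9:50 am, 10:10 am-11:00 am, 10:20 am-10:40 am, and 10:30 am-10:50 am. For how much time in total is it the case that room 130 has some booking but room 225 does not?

Merge the first list: 4:20 am–5:10 am, 5:20 am–6:30 am, 6:40 am–9:00 am, 9:40 am–11:40 am.
Merge the second list: 7:50 am–8:40 am, 9:20 am–10:00 am, 10:10 am–11:00 am.
A \ B = 4:20 am–5:10 am, 5:20 am–6:30 am, 6:40 am–7:50 am, 8:40 am–9:00 am, 10:00 am–10:10 am, 11:00 am–11:40 am.
Total: 50 min + 1 h 10 min + 1 h 10 min + 20 min + 10 min + 40 min = 4 h 20 min.

4 h 20 min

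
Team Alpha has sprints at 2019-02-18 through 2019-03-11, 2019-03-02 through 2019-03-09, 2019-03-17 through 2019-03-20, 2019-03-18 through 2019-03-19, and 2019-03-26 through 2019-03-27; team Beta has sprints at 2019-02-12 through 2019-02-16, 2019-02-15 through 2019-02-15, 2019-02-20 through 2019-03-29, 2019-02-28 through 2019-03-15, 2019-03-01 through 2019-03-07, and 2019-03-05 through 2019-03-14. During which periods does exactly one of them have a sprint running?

Merge the first list: 2019-02-18 through 2019-03-11, 2019-03-17 through 2019-03-20, 2019-03-26 through 2019-03-27.
Merge the second list: 2019-02-12 through 2019-02-16, 2019-02-20 through 2019-03-29.
A \ B = 2019-02-18 through 2019-02-19.
B \ A = 2019-02-12 through 2019-02-16, 2019-03-12 through 2019-03-16, 2019-03-21 through 2019-03-25, 2019-03-28 through 2019-03-29.
Union of the two gives the symmetric difference.

2019-02-12 through 2019-02-16, 2019-02-18 through 2019-02-19, 2019-03-12 through 2019-03-16, 2019-03-21 through 2019-03-25, 2019-03-28 through 2019-03-29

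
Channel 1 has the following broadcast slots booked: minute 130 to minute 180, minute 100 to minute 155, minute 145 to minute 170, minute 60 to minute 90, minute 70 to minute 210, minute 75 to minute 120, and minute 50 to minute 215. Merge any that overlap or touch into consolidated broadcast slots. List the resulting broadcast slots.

Sort by start: minute 50 to minute 215, minute 60 to minute 90, minute 70 to minute 210, minute 75 to minute 120, minute 100 to minute 155, minute 130 to minute 180, minute 145 to minute 170.
minute 60 to minute 90 overlaps/touches minute 50 to minute 215 → extend to minute 50 to minute 215.
minute 70 to minute 210 overlaps/touches minute 50 to minute 215 → extend to minute 50 to minute 215.
minute 75 to minute 120 overlaps/touches minute 50 to minute 215 → extend to minute 50 to minute 215.
minute 100 to minute 155 overlaps/touches minute 50 to minute 215 → extend to minute 50 to minute 215.
minute 130 to minute 180 overlaps/touches minute 50 to minute 215 → extend to minute 50 to minute 215.
minute 145 to minute 170 overlaps/touches minute 50 to minute 215 → extend to minute 50 to minute 215.

minute 50 to minute 215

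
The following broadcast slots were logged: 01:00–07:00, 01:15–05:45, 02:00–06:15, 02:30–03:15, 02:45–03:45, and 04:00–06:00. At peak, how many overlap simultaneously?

5

Walk the sorted start/end points keeping a running depth.
The depth first hits 5 at 02:45.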